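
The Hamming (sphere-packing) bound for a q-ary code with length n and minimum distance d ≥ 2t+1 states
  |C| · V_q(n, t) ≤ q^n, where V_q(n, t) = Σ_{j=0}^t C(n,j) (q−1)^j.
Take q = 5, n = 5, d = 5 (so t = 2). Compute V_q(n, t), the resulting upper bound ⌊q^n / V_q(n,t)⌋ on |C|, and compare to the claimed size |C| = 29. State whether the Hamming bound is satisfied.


V_q(n, t) = 181, q^n = 3125, Hamming bound = 17, |C| = 29 > bound (violated).

Step 1: Compute V_q(n, t) = Σ_{j=0}^2 C(n, j) (q−1)^j.
  j = 0: C(5,0)·(4)^0 = 1·1 = 1.
  j = 1: C(5,1)·(4)^1 = 5·4 = 20.
  j = 2: C(5,2)·(4)^2 = 10·16 = 160.
  V_q(n, t) = 1 + 20 + 160 = 181.
Step 2: q^n = 5^5 = 3125.
Step 3: Hamming bound ⌊q^n / V_q(n,t)⌋ = ⌊3125/181⌋ = 17.
Step 4: Compare |C| = 29 to 17: violated.
The claimed |C| lies above the Hamming bound, so no 5-ary code of length 5 with d ≥ 5 can have 29 codewords.


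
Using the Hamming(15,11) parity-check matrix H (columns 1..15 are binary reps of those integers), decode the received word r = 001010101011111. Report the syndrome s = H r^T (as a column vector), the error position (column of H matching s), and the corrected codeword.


s = (0, 0, 1, 1)^T, error position = 3, corrected codeword c = 000010101011111

Compute s = H r^T mod 2 one row at a time:
  s_1 = 0 + 1 + 0 + 1 + 1 + 1 + 1 + 1 = 6 ≡ 0 (mod 2).
  s_2 = 0 + 1 + 0 + 1 + 1 + 1 + 1 + 1 = 6 ≡ 0 (mod 2).
  s_3 = 0 + 1 + 0 + 1 + 0 + 1 + 1 + 1 = 5 ≡ 1 (mod 2).
  s_4 = 0 + 1 + 1 + 1 + 1 + 1 + 1 + 1 = 7 ≡ 1 (mod 2).
s = (0, 0, 1, 1)^T — this equals column 3 of H (binary 0011), so error is at position 3.
Correct: flip bit 3 of r = 001010101011111 to get c = 000010101011111.


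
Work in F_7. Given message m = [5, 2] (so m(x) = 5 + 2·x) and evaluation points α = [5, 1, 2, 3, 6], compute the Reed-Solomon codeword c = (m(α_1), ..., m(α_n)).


c = [1, 0, 2, 4, 3]

Message polynomial: m(x) = 5 + 2·x (mod 7).
For each evaluation point α_i, compute m(α_i) mod 7:
  α_1 = 5: Horner steps 2 → 1, so m(5) = 1.
  α_2 = 1: Horner steps 2 → 0, so m(1) = 0.
  α_3 = 2: Horner steps 2 → 2, so m(2) = 2.
  α_4 = 3: Horner steps 2 → 4, so m(3) = 4.
  α_5 = 6: Horner steps 2 → 3, so m(6) = 3.
Codeword c = [1, 0, 2, 4, 3] ∈ F_7^5.


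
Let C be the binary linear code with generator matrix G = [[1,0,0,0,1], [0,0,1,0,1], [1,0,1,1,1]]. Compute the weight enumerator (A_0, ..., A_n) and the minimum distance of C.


Weight distribution: A_0 = 1, A_2 = 6, A_4 = 1. Minimum distance d = 2.

Enumerate all 2^3 = 8 messages m ∈ F_2^3.
For each, compute codeword c = mG in F_2^5, then tally its weight.
  m = 000 → c = 00000, weight = 0.
  m = 100 → c = 10001, weight = 2.
  m = 010 → c = 00101, weight = 2.
  m = 110 → c = 10100, weight = 2.
  m = 001 → c = 10111, weight = 4.
  m = 101 → c = 00110, weight = 2.
  m = 011 → c = 10010, weight = 2.
  m = 111 → c = 00011, weight = 2.
Tally weights:
  weight 0: 1 codewords.
  weight 2: 6 codewords.
  weight 4: 1 codewords.
Minimum distance d = smallest w > 0 with A_w > 0 = 2.
Sanity: Σ A_w = 8 = 2^3 = 8 ✓.


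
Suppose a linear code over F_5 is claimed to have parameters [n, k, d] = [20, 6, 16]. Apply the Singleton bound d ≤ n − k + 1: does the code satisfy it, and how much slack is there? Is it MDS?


Singleton RHS = n − k + 1 = 15, slack = -1, bound violated (no such code; not MDS).

Singleton bound: d ≤ n − k + 1.
Here n = 20, k = 6, so n − k + 1 = 15.
Given d = 16, check d ≤ 15: NO.
Slack = (n − k + 1) − d = -1.
The slack is negative: d = 16 exceeds n − k + 1 = 15 by 1, so the Singleton bound is violated and no linear [20, 6, 16]_5 code can exist. In particular it is not MDS (MDS requires d = n − k + 1 exactly).
Description: the claimed parameters are [20, 6, 16]_5; such a code would be impossible (violates the Singleton bound).


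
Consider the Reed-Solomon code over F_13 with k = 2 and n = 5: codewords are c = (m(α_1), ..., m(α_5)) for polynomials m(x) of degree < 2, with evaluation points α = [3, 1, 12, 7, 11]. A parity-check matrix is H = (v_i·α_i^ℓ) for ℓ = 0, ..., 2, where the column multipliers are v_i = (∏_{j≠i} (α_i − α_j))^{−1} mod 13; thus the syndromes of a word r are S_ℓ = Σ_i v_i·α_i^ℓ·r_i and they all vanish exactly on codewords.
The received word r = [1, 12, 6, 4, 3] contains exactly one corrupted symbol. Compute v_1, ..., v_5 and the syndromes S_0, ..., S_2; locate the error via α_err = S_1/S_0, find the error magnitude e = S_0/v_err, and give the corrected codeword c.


S = (1, 3, 9), error at position 1, error magnitude e = 9, c = [5, 12, 6, 4, 3].

Step 1: column multipliers v_i = (∏_{j≠i}(α_i − α_j))^{−1} mod 13.
  i = 1 (α = 3): (3−1)(3−12)(3−7)(3−11) = 2·(−9)·(−4)·(−8) = −576 ≡ 9, so v_1 = 9^{−1} = 3 (mod 13).
  i = 2 (α = 1): (1−3)(1−12)(1−7)(1−11) = (−2)·(−11)·(−6)·(−10) = 1320 ≡ 7, so v_2 = 7^{−1} = 2 (mod 13).
  i = 3 (α = 12): (12−3)(12−1)(12−7)(12−11) = 9·11·5·1 = 495 ≡ 1, so v_3 = 1^{−1} = 1 (mod 13).
  i = 4 (α = 7): (7−3)(7−1)(7−12)(7−11) = 4·6·(−5)·(−4) = 480 ≡ 12, so v_4 = 12^{−1} = 12 (mod 13).
  i = 5 (α = 11): (11−3)(11−1)(11−12)(11−7) = 8·10·(−1)·4 = −320 ≡ 5, so v_5 = 5^{−1} = 8 (mod 13).
  v = [3, 2, 1, 12, 8].
Step 2: syndromes of r = [1, 12, 6, 4, 3] (all sums mod 13).
  S_0 = Σ v_i r_i = 3·1 + 2·12 + 1·6 + 12·4 + 8·3 = 105 ≡ 1.
  S_1 = Σ v_i α_i r_i = 3·3·1 + 2·1·12 + 1·12·6 + 12·7·4 + 8·11·3 = 705 ≡ 3.
  α_i^2 mod 13 = [9, 1, 1, 10, 4].
  S_2 = Σ v_i α_i^2 r_i = 3·9·1 + 2·1·12 + 1·1·6 + 12·10·4 + 8·4·3 = 633 ≡ 9.
  S = (1, 3, 9) ≠ 0, so r is not a codeword (an error is present).
Step 3: locate the error. For a single error e at position i, S_ℓ = v_i·e·α_i^ℓ, so α_err = S_1/S_0.
  S_0^{−1} = 1^{−1} = 1 (mod 13), so α_err = 3·1 = 3 ≡ 3 = α_1. Error position i = 1.
  Consistency check: S_2/S_1 = 9·9 = 81 ≡ 3 = α_err ✓ (single-error assumption holds).
Step 4: error magnitude e = S_0/v_1 = S_0·∏_{j≠1}(α_1 − α_j) = 1·9 = 9 ≡ 9 (mod 13).
Step 5: correct position 1: c_1 = r_1 − e = 1 − 9 ≡ 5 (mod 13). Hence c = [5, 12, 6, 4, 3].
  Check: interpolating c through the α_i gives m(x) = 9 + 3·x (degree < 2) with m(α_i) = c_i for every i, so c is indeed a codeword.


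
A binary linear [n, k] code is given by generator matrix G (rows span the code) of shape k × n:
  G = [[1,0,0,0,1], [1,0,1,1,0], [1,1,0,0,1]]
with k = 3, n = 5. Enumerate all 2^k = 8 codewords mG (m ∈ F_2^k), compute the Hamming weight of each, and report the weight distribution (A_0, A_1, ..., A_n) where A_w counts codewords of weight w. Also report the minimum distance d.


Weight distribution: A_0 = 1, A_1 = 1, A_2 = 1, A_3 = 3, A_4 = 2. Minimum distance d = 1.

Enumerate all 2^3 = 8 messages m ∈ F_2^3.
For each, compute codeword c = mG in F_2^5, then tally its weight.
  m = 000 → c = 00000, weight = 0.
  m = 100 → c = 10001, weight = 2.
  m = 010 → c = 10110, weight = 3.
  m = 110 → c = 00111, weight = 3.
  m = 001 → c = 11001, weight = 3.
  m = 101 → c = 01000, weight = 1.
  m = 011 → c = 01111, weight = 4.
  m = 111 → c = 11110, weight = 4.
Tally weights:
  weight 0: 1 codewords.
  weight 1: 1 codewords.
  weight 2: 1 codewords.
  weight 3: 3 codewords.
  weight 4: 2 codewords.
Minimum distance d = smallest w > 0 with A_w > 0 = 1.
Sanity: Σ A_w = 8 = 2^3 = 8 ✓.


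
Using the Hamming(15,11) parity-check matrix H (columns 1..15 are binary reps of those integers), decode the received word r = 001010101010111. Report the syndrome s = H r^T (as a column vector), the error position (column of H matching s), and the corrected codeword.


s = (1, 1, 1, 1)^T, error position = 15, corrected codeword c = 001010101010110

Compute s = H r^T mod 2 one row at a time:
  s_1 = 0 + 1 + 0 + 1 + 0 + 1 + 1 + 1 = 5 ≡ 1 (mod 2).
  s_2 = 0 + 1 + 0 + 1 + 0 + 1 + 1 + 1 = 5 ≡ 1 (mod 2).
  s_3 = 0 + 1 + 0 + 1 + 0 + 1 + 1 + 1 = 5 ≡ 1 (mod 2).
  s_4 = 0 + 1 + 1 + 1 + 1 + 1 + 1 + 1 = 7 ≡ 1 (mod 2).
s = (1, 1, 1, 1)^T — this equals column 15 of H (binary 1111), so error is at position 15.
Correct: flip bit 15 of r = 001010101010111 to get c = 001010101010110.


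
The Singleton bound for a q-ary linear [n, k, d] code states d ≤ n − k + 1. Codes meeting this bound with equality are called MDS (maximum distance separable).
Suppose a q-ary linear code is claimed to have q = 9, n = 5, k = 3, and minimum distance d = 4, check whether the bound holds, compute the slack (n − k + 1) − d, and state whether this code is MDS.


Singleton RHS = n − k + 1 = 3, slack = -1, bound violated (no such code; not MDS).

Singleton bound: d ≤ n − k + 1.
Here n = 5, k = 3, so n − k + 1 = 3.
Given d = 4, check d ≤ 3: NO.
Slack = (n − k + 1) − d = -1.
The slack is negative: d = 4 exceeds n − k + 1 = 3 by 1, so the Singleton bound is violated and no linear [5, 3, 4]_9 code can exist. In particular it is not MDS (MDS requires d = n − k + 1 exactly).
Description: the claimed parameters are [5, 3, 4]_9; such a code would be impossible (violates the Singleton bound).


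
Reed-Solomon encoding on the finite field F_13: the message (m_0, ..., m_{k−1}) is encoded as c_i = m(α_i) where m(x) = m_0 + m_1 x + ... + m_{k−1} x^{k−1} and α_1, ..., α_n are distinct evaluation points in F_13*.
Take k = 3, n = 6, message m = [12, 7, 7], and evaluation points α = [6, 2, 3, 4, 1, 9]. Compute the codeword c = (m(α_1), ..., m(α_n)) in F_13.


c = [7, 2, 5, 9, 0, 5]

Message polynomial: m(x) = 12 + 7·x + 7·x^2 (mod 13).
For each evaluation point α_i, compute m(α_i) mod 13:
  α_1 = 6: Horner steps 7 → 10 → 7, so m(6) = 7.
  α_2 = 2: Horner steps 7 → 8 → 2, so m(2) = 2.
  α_3 = 3: Horner steps 7 → 2 → 5, so m(3) = 5.
  α_4 = 4: Horner steps 7 → 9 → 9, so m(4) = 9.
  α_5 = 1: Horner steps 7 → 1 → 0, so m(1) = 0.
  α_6 = 9: Horner steps 7 → 5 → 5, so m(9) = 5.
Codeword c = [7, 2, 5, 9, 0, 5] ∈ F_13^6.


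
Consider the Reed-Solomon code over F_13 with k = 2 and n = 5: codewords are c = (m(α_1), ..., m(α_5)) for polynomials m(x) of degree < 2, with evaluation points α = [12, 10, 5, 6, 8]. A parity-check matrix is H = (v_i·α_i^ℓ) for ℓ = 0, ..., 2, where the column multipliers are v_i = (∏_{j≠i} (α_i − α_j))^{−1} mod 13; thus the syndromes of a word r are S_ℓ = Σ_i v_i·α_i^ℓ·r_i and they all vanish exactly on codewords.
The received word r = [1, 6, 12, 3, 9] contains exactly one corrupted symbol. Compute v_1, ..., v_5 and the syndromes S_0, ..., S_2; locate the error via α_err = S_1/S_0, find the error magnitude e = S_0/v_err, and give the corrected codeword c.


S = (7, 4, 6), error at position 5, error magnitude e = 11, c = [1, 6, 12, 3, 11].

Step 1: column multipliers v_i = (∏_{j≠i}(α_i − α_j))^{−1} mod 13.
  i = 1 (α = 12): (12−10)(12−5)(12−6)(12−8) = 2·7·6·4 = 336 ≡ 11, so v_1 = 11^{−1} = 6 (mod 13).
  i = 2 (α = 10): (10−12)(10−5)(10−6)(10−8) = (−2)·5·4·2 = −80 ≡ 11, so v_2 = 11^{−1} = 6 (mod 13).
  i = 3 (α = 5): (5−12)(5−10)(5−6)(5−8) = (−7)·(−5)·(−1)·(−3) = 105 ≡ 1, so v_3 = 1^{−1} = 1 (mod 13).
  i = 4 (α = 6): (6−12)(6−10)(6−5)(6−8) = (−6)·(−4)·1·(−2) = −48 ≡ 4, so v_4 = 4^{−1} = 10 (mod 13).
  i = 5 (α = 8): (8−12)(8−10)(8−5)(8−6) = (−4)·(−2)·3·2 = 48 ≡ 9, so v_5 = 9^{−1} = 3 (mod 13).
  v = [6, 6, 1, 10, 3].
Step 2: syndromes of r = [1, 6, 12, 3, 9] (all sums mod 13).
  S_0 = Σ v_i r_i = 6·1 + 6·6 + 1·12 + 10·3 + 3·9 = 111 ≡ 7.
  S_1 = Σ v_i α_i r_i = 6·12·1 + 6·10·6 + 1·5·12 + 10·6·3 + 3·8·9 = 888 ≡ 4.
  α_i^2 mod 13 = [1, 9, 12, 10, 12].
  S_2 = Σ v_i α_i^2 r_i = 6·1·1 + 6·9·6 + 1·12·12 + 10·10·3 + 3·12·9 = 1098 ≡ 6.
  S = (7, 4, 6) ≠ 0, so r is not a codeword (an error is present).
Step 3: locate the error. For a single error e at position i, S_ℓ = v_i·e·α_i^ℓ, so α_err = S_1/S_0.
  S_0^{−1} = 7^{−1} = 2 (mod 13), so α_err = 4·2 = 8 ≡ 8 = α_5. Error position i = 5.
  Consistency check: S_2/S_1 = 6·10 = 60 ≡ 8 = α_err ✓ (single-error assumption holds).
Step 4: error magnitude e = S_0/v_5 = S_0·∏_{j≠5}(α_5 − α_j) = 7·9 = 63 ≡ 11 (mod 13).
Step 5: correct position 5: c_5 = r_5 − e = 9 − 11 ≡ 11 (mod 13). Hence c = [1, 6, 12, 3, 11].
  Check: interpolating c through the α_i gives m(x) = 5 + 4·x (degree < 2) with m(α_i) = c_i for every i, so c is indeed a codeword.


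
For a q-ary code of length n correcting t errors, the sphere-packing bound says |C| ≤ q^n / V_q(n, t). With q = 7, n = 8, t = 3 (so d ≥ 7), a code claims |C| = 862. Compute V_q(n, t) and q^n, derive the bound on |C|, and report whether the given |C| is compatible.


V_q(n, t) = 13153, q^n = 5764801, Hamming bound = 438, |C| = 862 > bound (violated).

Step 1: Compute V_q(n, t) = Σ_{j=0}^3 C(n, j) (q−1)^j.
  j = 0: C(8,0)·(6)^0 = 1·1 = 1.
  j = 1: C(8,1)·(6)^1 = 8·6 = 48.
  j = 2: C(8,2)·(6)^2 = 28·36 = 1008.
  j = 3: C(8,3)·(6)^3 = 56·216 = 12096.
  V_q(n, t) = 1 + 48 + 1008 + 12096 = 13153.
Step 2: q^n = 7^8 = 5764801.
Step 3: Hamming bound ⌊q^n / V_q(n,t)⌋ = ⌊5764801/13153⌋ = 438.
Step 4: Compare |C| = 862 to 438: violated.
The claimed |C| lies above the Hamming bound, so no 7-ary code of length 8 with d ≥ 7 can have 862 codewords.


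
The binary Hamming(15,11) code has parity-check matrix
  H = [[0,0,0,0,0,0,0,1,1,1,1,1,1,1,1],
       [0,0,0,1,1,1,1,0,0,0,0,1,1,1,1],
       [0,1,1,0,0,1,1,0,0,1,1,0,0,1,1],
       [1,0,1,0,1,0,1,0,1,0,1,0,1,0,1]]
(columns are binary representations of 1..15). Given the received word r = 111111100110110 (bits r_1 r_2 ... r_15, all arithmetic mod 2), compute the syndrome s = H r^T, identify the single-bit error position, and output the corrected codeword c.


s = (0, 0, 1, 0)^T, error position = 2, corrected codeword c = 101111100110110

Compute s = H r^T mod 2 one row at a time:
  s_1 = 0 + 0 + 1 + 1 + 0 + 1 + 1 + 0 = 4 ≡ 0 (mod 2).
  s_2 = 1 + 1 + 1 + 1 + 0 + 1 + 1 + 0 = 6 ≡ 0 (mod 2).
  s_3 = 1 + 1 + 1 + 1 + 1 + 1 + 1 + 0 = 7 ≡ 1 (mod 2).
  s_4 = 1 + 1 + 1 + 1 + 0 + 1 + 1 + 0 = 6 ≡ 0 (mod 2).
s = (0, 0, 1, 0)^T — this equals column 2 of H (binary 0010), so error is at position 2.
Correct: flip bit 2 of r = 111111100110110 to get c = 101111100110110.


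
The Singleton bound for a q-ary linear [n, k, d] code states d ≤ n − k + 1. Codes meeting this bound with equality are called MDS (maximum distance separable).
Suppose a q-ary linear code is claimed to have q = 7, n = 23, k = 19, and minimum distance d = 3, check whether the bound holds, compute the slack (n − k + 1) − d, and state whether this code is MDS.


Singleton RHS = n − k + 1 = 5, slack = 2, bound satisfied, not MDS.

Singleton bound: d ≤ n − k + 1.
Here n = 23, k = 19, so n − k + 1 = 5.
Given d = 3, check d ≤ 5: YES.
Slack = (n − k + 1) − d = 2.
The code is NOT MDS (slack = 2 > 0).
Description: the claimed parameters are [23, 19, 3]_7; such a code would be non-MDS.


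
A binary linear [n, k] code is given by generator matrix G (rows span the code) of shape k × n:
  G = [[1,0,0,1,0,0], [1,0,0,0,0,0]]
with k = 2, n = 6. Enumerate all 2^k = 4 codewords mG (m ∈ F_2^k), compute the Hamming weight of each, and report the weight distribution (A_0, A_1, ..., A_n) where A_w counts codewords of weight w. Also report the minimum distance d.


Weight distribution: A_0 = 1, A_1 = 2, A_2 = 1. Minimum distance d = 1.

Enumerate all 2^2 = 4 messages m ∈ F_2^2.
For each, compute codeword c = mG in F_2^6, then tally its weight.
  m = 00 → c = 000000, weight = 0.
  m = 10 → c = 100100, weight = 2.
  m = 01 → c = 100000, weight = 1.
  m = 11 → c = 000100, weight = 1.
Tally weights:
  weight 0: 1 codewords.
  weight 1: 2 codewords.
  weight 2: 1 codewords.
Minimum distance d = smallest w > 0 with A_w > 0 = 1.
Sanity: Σ A_w = 4 = 2^2 = 4 ✓.


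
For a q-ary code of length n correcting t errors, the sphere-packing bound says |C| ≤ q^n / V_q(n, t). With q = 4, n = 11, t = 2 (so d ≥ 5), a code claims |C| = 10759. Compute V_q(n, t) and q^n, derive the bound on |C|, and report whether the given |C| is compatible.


V_q(n, t) = 529, q^n = 4194304, Hamming bound = 7928, |C| = 10759 > bound (violated).

Step 1: Compute V_q(n, t) = Σ_{j=0}^2 C(n, j) (q−1)^j.
  j = 0: C(11,0)·(3)^0 = 1·1 = 1.
  j = 1: C(11,1)·(3)^1 = 11·3 = 33.
  j = 2: C(11,2)·(3)^2 = 55·9 = 495.
  V_q(n, t) = 1 + 33 + 495 = 529.
Step 2: q^n = 4^11 = 4194304.
Step 3: Hamming bound ⌊q^n / V_q(n,t)⌋ = ⌊4194304/529⌋ = 7928.
Step 4: Compare |C| = 10759 to 7928: violated.
The claimed |C| lies above the Hamming bound, so no 4-ary code of length 11 with d ≥ 5 can have 10759 codewords.


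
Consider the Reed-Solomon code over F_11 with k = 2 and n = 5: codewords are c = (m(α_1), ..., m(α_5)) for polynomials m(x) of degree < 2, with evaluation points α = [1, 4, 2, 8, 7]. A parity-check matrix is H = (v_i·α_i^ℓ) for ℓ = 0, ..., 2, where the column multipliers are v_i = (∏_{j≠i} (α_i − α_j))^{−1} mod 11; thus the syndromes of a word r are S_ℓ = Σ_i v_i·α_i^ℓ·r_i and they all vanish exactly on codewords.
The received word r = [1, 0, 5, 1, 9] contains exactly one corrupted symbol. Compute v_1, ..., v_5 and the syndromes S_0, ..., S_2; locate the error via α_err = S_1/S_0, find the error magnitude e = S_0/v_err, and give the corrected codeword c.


S = (2, 2, 2), error at position 1, error magnitude e = 10, c = [2, 0, 5, 1, 9].

Step 1: column multipliers v_i = (∏_{j≠i}(α_i − α_j))^{−1} mod 11.
  i = 1 (α = 1): (1−4)(1−2)(1−8)(1−7) = (−3)·(−1)·(−7)·(−6) = 126 ≡ 5, so v_1 = 5^{−1} = 9 (mod 11).
  i = 2 (α = 4): (4−1)(4−2)(4−8)(4−7) = 3·2·(−4)·(−3) = 72 ≡ 6, so v_2 = 6^{−1} = 2 (mod 11).
  i = 3 (α = 2): (2−1)(2−4)(2−8)(2−7) = 1·(−2)·(−6)·(−5) = −60 ≡ 6, so v_3 = 6^{−1} = 2 (mod 11).
  i = 4 (α = 8): (8−1)(8−4)(8−2)(8−7) = 7·4·6·1 = 168 ≡ 3, so v_4 = 3^{−1} = 4 (mod 11).
  i = 5 (α = 7): (7−1)(7−4)(7−2)(7−8) = 6·3·5·(−1) = −90 ≡ 9, so v_5 = 9^{−1} = 5 (mod 11).
  v = [9, 2, 2, 4, 5].
Step 2: syndromes of r = [1, 0, 5, 1, 9] (all sums mod 11).
  S_0 = Σ v_i r_i = 9·1 + 2·0 + 2·5 + 4·1 + 5·9 = 68 ≡ 2.
  S_1 = Σ v_i α_i r_i = 9·1·1 + 2·4·0 + 2·2·5 + 4·8·1 + 5·7·9 = 376 ≡ 2.
  α_i^2 mod 11 = [1, 5, 4, 9, 5].
  S_2 = Σ v_i α_i^2 r_i = 9·1·1 + 2·5·0 + 2·4·5 + 4·9·1 + 5·5·9 = 310 ≡ 2.
  S = (2, 2, 2) ≠ 0, so r is not a codeword (an error is present).
Step 3: locate the error. For a single error e at position i, S_ℓ = v_i·e·α_i^ℓ, so α_err = S_1/S_0.
  S_0^{−1} = 2^{−1} = 6 (mod 11), so α_err = 2·6 = 12 ≡ 1 = α_1. Error position i = 1.
  Consistency check: S_2/S_1 = 2·6 = 12 ≡ 1 = α_err ✓ (single-error assumption holds).
Step 4: error magnitude e = S_0/v_1 = S_0·∏_{j≠1}(α_1 − α_j) = 2·5 = 10 ≡ 10 (mod 11).
Step 5: correct position 1: c_1 = r_1 − e = 1 − 10 ≡ 2 (mod 11). Hence c = [2, 0, 5, 1, 9].
  Check: interpolating c through the α_i gives m(x) = 10 + 3·x (degree < 2) with m(α_i) = c_i for every i, so c is indeed a codeword.


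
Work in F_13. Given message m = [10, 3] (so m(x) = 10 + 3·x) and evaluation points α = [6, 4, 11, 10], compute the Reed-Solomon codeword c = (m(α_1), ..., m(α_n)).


c = [2, 9, 4, 1]

Message polynomial: m(x) = 10 + 3·x (mod 13).
For each evaluation point α_i, compute m(α_i) mod 13:
  α_1 = 6: Horner steps 3 → 2, so m(6) = 2.
  α_2 = 4: Horner steps 3 → 9, so m(4) = 9.
  α_3 = 11: Horner steps 3 → 4, so m(11) = 4.
  α_4 = 10: Horner steps 3 → 1, so m(10) = 1.
Codeword c = [2, 9, 4, 1] ∈ F_13^4.


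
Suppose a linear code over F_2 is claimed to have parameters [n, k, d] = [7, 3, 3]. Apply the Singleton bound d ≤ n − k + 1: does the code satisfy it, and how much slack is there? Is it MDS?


Singleton RHS = n − k + 1 = 5, slack = 2, bound satisfied, not MDS.

Singleton bound: d ≤ n − k + 1.
Here n = 7, k = 3, so n − k + 1 = 5.
Given d = 3, check d ≤ 5: YES.
Slack = (n − k + 1) − d = 2.
The code is NOT MDS (slack = 2 > 0).
Description: the claimed parameters are [7, 3, 3]_2; such a code would be non-MDS.


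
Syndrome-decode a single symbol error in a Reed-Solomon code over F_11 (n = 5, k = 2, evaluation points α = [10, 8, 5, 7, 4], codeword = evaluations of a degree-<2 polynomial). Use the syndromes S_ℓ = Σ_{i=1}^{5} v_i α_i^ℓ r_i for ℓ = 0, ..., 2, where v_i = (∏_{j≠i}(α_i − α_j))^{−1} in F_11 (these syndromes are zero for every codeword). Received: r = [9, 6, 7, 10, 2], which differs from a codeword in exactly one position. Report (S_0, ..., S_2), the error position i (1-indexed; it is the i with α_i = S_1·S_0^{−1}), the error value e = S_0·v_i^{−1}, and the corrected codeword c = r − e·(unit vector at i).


S = (4, 5, 9), error at position 5, error magnitude e = 2, c = [9, 6, 7, 10, 0].

Step 1: column multipliers v_i = (∏_{j≠i}(α_i − α_j))^{−1} mod 11.
  i = 1 (α = 10): (10−8)(10−5)(10−7)(10−4) = 2·5·3·6 = 180 ≡ 4, so v_1 = 4^{−1} = 3 (mod 11).
  i = 2 (α = 8): (8−10)(8−5)(8−7)(8−4) = (−2)·3·1·4 = −24 ≡ 9, so v_2 = 9^{−1} = 5 (mod 11).
  i = 3 (α = 5): (5−10)(5−8)(5−7)(5−4) = (−5)·(−3)·(−2)·1 = −30 ≡ 3, so v_3 = 3^{−1} = 4 (mod 11).
  i = 4 (α = 7): (7−10)(7−8)(7−5)(7−4) = (−3)·(−1)·2·3 = 18 ≡ 7, so v_4 = 7^{−1} = 8 (mod 11).
  i = 5 (α = 4): (4−10)(4−8)(4−5)(4−7) = (−6)·(−4)·(−1)·(−3) = 72 ≡ 6, so v_5 = 6^{−1} = 2 (mod 11).
  v = [3, 5, 4, 8, 2].
Step 2: syndromes of r = [9, 6, 7, 10, 2] (all sums mod 11).
  S_0 = Σ v_i r_i = 3·9 + 5·6 + 4·7 + 8·10 + 2·2 = 169 ≡ 4.
  S_1 = Σ v_i α_i r_i = 3·10·9 + 5·8·6 + 4·5·7 + 8·7·10 + 2·4·2 = 1226 ≡ 5.
  α_i^2 mod 11 = [1, 9, 3, 5, 5].
  S_2 = Σ v_i α_i^2 r_i = 3·1·9 + 5·9·6 + 4·3·7 + 8·5·10 + 2·5·2 = 801 ≡ 9.
  S = (4, 5, 9) ≠ 0, so r is not a codeword (an error is present).
Step 3: locate the error. For a single error e at position i, S_ℓ = v_i·e·α_i^ℓ, so α_err = S_1/S_0.
  S_0^{−1} = 4^{−1} = 3 (mod 11), so α_err = 5·3 = 15 ≡ 4 = α_5. Error position i = 5.
  Consistency check: S_2/S_1 = 9·9 = 81 ≡ 4 = α_err ✓ (single-error assumption holds).
Step 4: error magnitude e = S_0/v_5 = S_0·∏_{j≠5}(α_5 − α_j) = 4·6 = 24 ≡ 2 (mod 11).
Step 5: correct position 5: c_5 = r_5 − e = 2 − 2 ≡ 0 (mod 11). Hence c = [9, 6, 7, 10, 0].
  Check: interpolating c through the α_i gives m(x) = 5 + 7·x (degree < 2) with m(α_i) = c_i for every i, so c is indeed a codeword.


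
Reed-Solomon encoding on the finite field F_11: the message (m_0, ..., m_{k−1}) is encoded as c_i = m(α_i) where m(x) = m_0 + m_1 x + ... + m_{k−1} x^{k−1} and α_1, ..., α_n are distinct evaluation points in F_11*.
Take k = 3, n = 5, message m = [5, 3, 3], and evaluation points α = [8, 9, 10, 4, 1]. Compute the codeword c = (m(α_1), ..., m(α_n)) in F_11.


c = [1, 0, 5, 10, 0]

Message polynomial: m(x) = 5 + 3·x + 3·x^2 (mod 11).
For each evaluation point α_i, compute m(α_i) mod 11:
  α_1 = 8: Horner steps 3 → 5 → 1, so m(8) = 1.
  α_2 = 9: Horner steps 3 → 8 → 0, so m(9) = 0.
  α_3 = 10: Horner steps 3 → 0 → 5, so m(10) = 5.
  α_4 = 4: Horner steps 3 → 4 → 10, so m(4) = 10.
  α_5 = 1: Horner steps 3 → 6 → 0, so m(1) = 0.
Codeword c = [1, 0, 5, 10, 0] ∈ F_11^5.


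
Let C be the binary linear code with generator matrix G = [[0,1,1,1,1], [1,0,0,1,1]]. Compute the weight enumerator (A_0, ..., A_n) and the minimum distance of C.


Weight distribution: A_0 = 1, A_3 = 2, A_4 = 1. Minimum distance d = 3.

Enumerate all 2^2 = 4 messages m ∈ F_2^2.
For each, compute codeword c = mG in F_2^5, then tally its weight.
  m = 00 → c = 00000, weight = 0.
  m = 10 → c = 01111, weight = 4.
  m = 01 → c = 10011, weight = 3.
  m = 11 → c = 11100, weight = 3.
Tally weights:
  weight 0: 1 codewords.
  weight 3: 2 codewords.
  weight 4: 1 codewords.
Minimum distance d = smallest w > 0 with A_w > 0 = 3.
Sanity: Σ A_w = 4 = 2^2 = 4 ✓.


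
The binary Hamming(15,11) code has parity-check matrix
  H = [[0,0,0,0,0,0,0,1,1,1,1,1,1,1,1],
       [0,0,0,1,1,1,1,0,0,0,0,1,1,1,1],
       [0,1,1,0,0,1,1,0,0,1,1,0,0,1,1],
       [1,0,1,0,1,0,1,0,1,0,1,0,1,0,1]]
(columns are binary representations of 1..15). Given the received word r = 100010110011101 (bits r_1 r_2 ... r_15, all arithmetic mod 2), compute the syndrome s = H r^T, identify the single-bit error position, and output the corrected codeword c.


s = (1, 1, 1, 0)^T, error position = 14, corrected codeword c = 100010110011111

Compute s = H r^T mod 2 one row at a time:
  s_1 = 1 + 0 + 0 + 1 + 1 + 1 + 0 + 1 = 5 ≡ 1 (mod 2).
  s_2 = 0 + 1 + 0 + 1 + 1 + 1 + 0 + 1 = 5 ≡ 1 (mod 2).
  s_3 = 0 + 0 + 0 + 1 + 0 + 1 + 0 + 1 = 3 ≡ 1 (mod 2).
  s_4 = 1 + 0 + 1 + 1 + 0 + 1 + 1 + 1 = 6 ≡ 0 (mod 2).
s = (1, 1, 1, 0)^T — this equals column 14 of H (binary 1110), so error is at position 14.
Correct: flip bit 14 of r = 100010110011101 to get c = 100010110011111.


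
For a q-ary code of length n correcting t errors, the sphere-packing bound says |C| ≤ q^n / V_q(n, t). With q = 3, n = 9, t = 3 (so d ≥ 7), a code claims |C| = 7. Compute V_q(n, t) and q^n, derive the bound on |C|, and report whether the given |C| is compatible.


V_q(n, t) = 835, q^n = 19683, Hamming bound = 23, |C| = 7 ≤ bound (satisfied).

Step 1: Compute V_q(n, t) = Σ_{j=0}^3 C(n, j) (q−1)^j.
  j = 0: C(9,0)·(2)^0 = 1·1 = 1.
  j = 1: C(9,1)·(2)^1 = 9·2 = 18.
  j = 2: C(9,2)·(2)^2 = 36·4 = 144.
  j = 3: C(9,3)·(2)^3 = 84·8 = 672.
  V_q(n, t) = 1 + 18 + 144 + 672 = 835.
Step 2: q^n = 3^9 = 19683.
Step 3: Hamming bound ⌊q^n / V_q(n,t)⌋ = ⌊19683/835⌋ = 23.
Step 4: Compare |C| = 7 to 23: satisfied.
The claimed |C| lies below the Hamming bound.


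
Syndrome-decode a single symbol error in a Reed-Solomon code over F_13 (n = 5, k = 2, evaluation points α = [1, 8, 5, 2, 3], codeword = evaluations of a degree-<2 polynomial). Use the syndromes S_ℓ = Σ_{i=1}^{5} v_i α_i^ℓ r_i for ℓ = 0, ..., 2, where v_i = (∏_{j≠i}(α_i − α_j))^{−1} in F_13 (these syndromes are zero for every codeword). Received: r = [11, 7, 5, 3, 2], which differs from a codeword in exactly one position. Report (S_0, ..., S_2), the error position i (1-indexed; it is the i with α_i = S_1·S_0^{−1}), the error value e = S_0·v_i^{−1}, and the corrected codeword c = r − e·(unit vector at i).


S = (1, 3, 9), error at position 5, error magnitude e = 7, c = [11, 7, 5, 3, 8].

Step 1: column multipliers v_i = (∏_{j≠i}(α_i − α_j))^{−1} mod 13.
  i = 1 (α = 1): (1−8)(1−5)(1−2)(1−3) = (−7)·(−4)·(−1)·(−2) = 56 ≡ 4, so v_1 = 4^{−1} = 10 (mod 13).
  i = 2 (α = 8): (8−1)(8−5)(8−2)(8−3) = 7·3·6·5 = 630 ≡ 6, so v_2 = 6^{−1} = 11 (mod 13).
  i = 3 (α = 5): (5−1)(5−8)(5−2)(5−3) = 4·(−3)·3·2 = −72 ≡ 6, so v_3 = 6^{−1} = 11 (mod 13).
  i = 4 (α = 2): (2−1)(2−8)(2−5)(2−3) = 1·(−6)·(−3)·(−1) = −18 ≡ 8, so v_4 = 8^{−1} = 5 (mod 13).
  i = 5 (α = 3): (3−1)(3−8)(3−5)(3−2) = 2·(−5)·(−2)·1 = 20 ≡ 7, so v_5 = 7^{−1} = 2 (mod 13).
  v = [10, 11, 11, 5, 2].
Step 2: syndromes of r = [11, 7, 5, 3, 2] (all sums mod 13).
  S_0 = Σ v_i r_i = 10·11 + 11·7 + 11·5 + 5·3 + 2·2 = 261 ≡ 1.
  S_1 = Σ v_i α_i r_i = 10·1·11 + 11·8·7 + 11·5·5 + 5·2·3 + 2·3·2 = 1043 ≡ 3.
  α_i^2 mod 13 = [1, 12, 12, 4, 9].
  S_2 = Σ v_i α_i^2 r_i = 10·1·11 + 11·12·7 + 11·12·5 + 5·4·3 + 2·9·2 = 1790 ≡ 9.
  S = (1, 3, 9) ≠ 0, so r is not a codeword (an error is present).
Step 3: locate the error. For a single error e at position i, S_ℓ = v_i·e·α_i^ℓ, so α_err = S_1/S_0.
  S_0^{−1} = 1^{−1} = 1 (mod 13), so α_err = 3·1 = 3 ≡ 3 = α_5. Error position i = 5.
  Consistency check: S_2/S_1 = 9·9 = 81 ≡ 3 = α_err ✓ (single-error assumption holds).
Step 4: error magnitude e = S_0/v_5 = S_0·∏_{j≠5}(α_5 − α_j) = 1·7 = 7 ≡ 7 (mod 13).
Step 5: correct position 5: c_5 = r_5 − e = 2 − 7 ≡ 8 (mod 13). Hence c = [11, 7, 5, 3, 8].
  Check: interpolating c through the α_i gives m(x) = 6 + 5·x (degree < 2) with m(α_i) = c_i for every i, so c is indeed a codeword.


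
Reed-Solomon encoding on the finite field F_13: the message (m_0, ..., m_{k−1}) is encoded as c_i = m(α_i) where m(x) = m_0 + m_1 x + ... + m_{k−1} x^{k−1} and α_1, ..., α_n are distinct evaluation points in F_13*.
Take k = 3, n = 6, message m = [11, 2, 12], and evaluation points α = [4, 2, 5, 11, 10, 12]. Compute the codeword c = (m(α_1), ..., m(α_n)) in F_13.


c = [3, 11, 9, 3, 9, 8]

Message polynomial: m(x) = 11 + 2·x + 12·x^2 (mod 13).
For each evaluation point α_i, compute m(α_i) mod 13:
  α_1 = 4: Horner steps 12 → 11 → 3, so m(4) = 3.
  α_2 = 2: Horner steps 12 → 0 → 11, so m(2) = 11.
  α_3 = 5: Horner steps 12 → 10 → 9, so m(5) = 9.
  α_4 = 11: Horner steps 12 → 4 → 3, so m(11) = 3.
  α_5 = 10: Horner steps 12 → 5 → 9, so m(10) = 9.
  α_6 = 12: Horner steps 12 → 3 → 8, so m(12) = 8.
Codeword c = [3, 11, 9, 3, 9, 8] ∈ F_13^6.


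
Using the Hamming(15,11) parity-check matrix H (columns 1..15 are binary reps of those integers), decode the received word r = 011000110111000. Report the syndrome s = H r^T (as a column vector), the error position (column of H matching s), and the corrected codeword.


s = (0, 0, 1, 1)^T, error position = 3, corrected codeword c = 010000110111000

Compute s = H r^T mod 2 one row at a time:
  s_1 = 1 + 0 + 1 + 1 + 1 + 0 + 0 + 0 = 4 ≡ 0 (mod 2).
  s_2 = 0 + 0 + 0 + 1 + 1 + 0 + 0 + 0 = 2 ≡ 0 (mod 2).
  s_3 = 1 + 1 + 0 + 1 + 1 + 1 + 0 + 0 = 5 ≡ 1 (mod 2).
  s_4 = 0 + 1 + 0 + 1 + 0 + 1 + 0 + 0 = 3 ≡ 1 (mod 2).
s = (0, 0, 1, 1)^T — this equals column 3 of H (binary 0011), so error is at position 3.
Correct: flip bit 3 of r = 011000110111000 to get c = 010000110111000.


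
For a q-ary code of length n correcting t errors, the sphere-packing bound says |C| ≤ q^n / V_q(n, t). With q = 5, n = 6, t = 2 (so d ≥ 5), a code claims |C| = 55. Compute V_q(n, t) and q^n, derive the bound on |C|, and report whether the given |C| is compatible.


V_q(n, t) = 265, q^n = 15625, Hamming bound = 58, |C| = 55 ≤ bound (satisfied).

Step 1: Compute V_q(n, t) = Σ_{j=0}^2 C(n, j) (q−1)^j.
  j = 0: C(6,0)·(4)^0 = 1·1 = 1.
  j = 1: C(6,1)·(4)^1 = 6·4 = 24.
  j = 2: C(6,2)·(4)^2 = 15·16 = 240.
  V_q(n, t) = 1 + 24 + 240 = 265.
Step 2: q^n = 5^6 = 15625.
Step 3: Hamming bound ⌊q^n / V_q(n,t)⌋ = ⌊15625/265⌋ = 58.
Step 4: Compare |C| = 55 to 58: satisfied.
The claimed |C| lies below the Hamming bound.


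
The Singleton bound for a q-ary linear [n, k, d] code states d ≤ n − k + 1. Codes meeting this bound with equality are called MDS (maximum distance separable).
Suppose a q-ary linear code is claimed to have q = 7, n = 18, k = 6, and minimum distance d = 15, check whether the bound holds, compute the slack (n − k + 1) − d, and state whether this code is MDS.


Singleton RHS = n − k + 1 = 13, slack = -2, bound violated (no such code; not MDS).

Singleton bound: d ≤ n − k + 1.
Here n = 18, k = 6, so n − k + 1 = 13.
Given d = 15, check d ≤ 13: NO.
Slack = (n − k + 1) − d = -2.
The slack is negative: d = 15 exceeds n − k + 1 = 13 by 2, so the Singleton bound is violated and no linear [18, 6, 15]_7 code can exist. In particular it is not MDS (MDS requires d = n − k + 1 exactly).
Description: the claimed parameters are [18, 6, 15]_7; such a code would be impossible (violates the Singleton bound).


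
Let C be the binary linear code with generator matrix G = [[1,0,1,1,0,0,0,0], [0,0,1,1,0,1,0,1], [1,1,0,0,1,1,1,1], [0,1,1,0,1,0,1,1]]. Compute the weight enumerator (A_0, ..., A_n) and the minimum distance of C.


Weight distribution: A_0 = 1, A_2 = 2, A_3 = 5, A_4 = 1, A_5 = 2, A_6 = 4, A_7 = 1. Minimum distance d = 2.

Enumerate all 2^4 = 16 messages m ∈ F_2^4.
For each, compute codeword c = mG in F_2^8, then tally its weight.
  m = 0000 → c = 00000000, weight = 0.
  m = 1000 → c = 10110000, weight = 3.
  m = 0100 → c = 00110101, weight = 4.
  m = 1100 → c = 10000101, weight = 3.
  m = 0010 → c = 11001111, weight = 6.
  m = 1010 → c = 01111111, weight = 7.
  m = 0110 → c = 11111010, weight = 6.
  m = 1110 → c = 01001010, weight = 3.
  m = 0001 → c = 01101011, weight = 5.
  m = 1001 → c = 11011011, weight = 6.
  m = 0101 → c = 01011110, weight = 5.
  m = 1101 → c = 11101110, weight = 6.
  m = 0011 → c = 10100100, weight = 3.
  m = 1011 → c = 00010100, weight = 2.
  m = 0111 → c = 10010001, weight = 3.
  m = 1111 → c = 00100001, weight = 2.
Tally weights:
  weight 0: 1 codewords.
  weight 2: 2 codewords.
  weight 3: 5 codewords.
  weight 4: 1 codewords.
  weight 5: 2 codewords.
  weight 6: 4 codewords.
  weight 7: 1 codewords.
Minimum distance d = smallest w > 0 with A_w > 0 = 2.
Sanity: Σ A_w = 16 = 2^4 = 16 ✓.


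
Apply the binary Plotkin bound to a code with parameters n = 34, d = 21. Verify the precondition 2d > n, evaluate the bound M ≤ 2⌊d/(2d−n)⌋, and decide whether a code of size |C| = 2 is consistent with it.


Plotkin bound M ≤ 4; given |C| = 2 ≤ bound (satisfied).

Check applicability: 2d = 42, n = 34.
2d − n = 8 > 0, so Plotkin applies.
Compute d/(2d−n) = 21/8 ≈ 2.6250.
⌊d/(2d−n)⌋ = 2.
Plotkin bound: M ≤ 2·2 = 4.
Given |C| = 2, check: satisfied.
This |C| is below the Plotkin bound.


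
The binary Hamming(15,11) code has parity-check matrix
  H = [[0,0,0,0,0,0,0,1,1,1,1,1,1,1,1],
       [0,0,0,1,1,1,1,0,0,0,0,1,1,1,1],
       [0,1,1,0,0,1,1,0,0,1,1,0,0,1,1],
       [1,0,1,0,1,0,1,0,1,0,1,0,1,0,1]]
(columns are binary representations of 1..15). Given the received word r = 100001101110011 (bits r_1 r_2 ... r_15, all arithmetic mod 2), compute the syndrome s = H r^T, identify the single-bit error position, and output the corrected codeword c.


s = (1, 0, 0, 1)^T, error position = 9, corrected codeword c = 100001100110011

Compute s = H r^T mod 2 one row at a time:
  s_1 = 0 + 1 + 1 + 1 + 0 + 0 + 1 + 1 = 5 ≡ 1 (mod 2).
  s_2 = 0 + 0 + 1 + 1 + 0 + 0 + 1 + 1 = 4 ≡ 0 (mod 2).
  s_3 = 0 + 0 + 1 + 1 + 1 + 1 + 1 + 1 = 6 ≡ 0 (mod 2).
  s_4 = 1 + 0 + 0 + 1 + 1 + 1 + 0 + 1 = 5 ≡ 1 (mod 2).
s = (1, 0, 0, 1)^T — this equals column 9 of H (binary 1001), so error is at position 9.
Correct: flip bit 9 of r = 100001101110011 to get c = 100001100110011.


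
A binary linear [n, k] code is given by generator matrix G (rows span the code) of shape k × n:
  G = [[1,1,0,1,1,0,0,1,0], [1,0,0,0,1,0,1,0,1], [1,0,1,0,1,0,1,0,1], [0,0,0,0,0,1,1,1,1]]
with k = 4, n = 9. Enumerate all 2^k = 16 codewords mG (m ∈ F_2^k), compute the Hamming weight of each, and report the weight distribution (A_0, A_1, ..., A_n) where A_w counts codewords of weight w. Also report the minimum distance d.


Weight distribution: A_0 = 1, A_1 = 1, A_3 = 1, A_4 = 4, A_5 = 5, A_6 = 2, A_7 = 1, A_8 = 1. Minimum distance d = 1.

Enumerate all 2^4 = 16 messages m ∈ F_2^4.
For each, compute codeword c = mG in F_2^9, then tally its weight.
  m = 0000 → c = 000000000, weight = 0.
  m = 1000 → c = 110110010, weight = 5.
  m = 0100 → c = 100010101, weight = 4.
  m = 1100 → c = 010100111, weight = 5.
  m = 0010 → c = 101010101, weight = 5.
  m = 1010 → c = 011100111, weight = 6.
  m = 0110 → c = 001000000, weight = 1.
  m = 1110 → c = 111110010, weight = 6.
  m = 0001 → c = 000001111, weight = 4.
  m = 1001 → c = 110111101, weight = 7.
  m = 0101 → c = 100011010, weight = 4.
  m = 1101 → c = 010101000, weight = 3.
  m = 0011 → c = 101011010, weight = 5.
  m = 1011 → c = 011101000, weight = 4.
  m = 0111 → c = 001001111, weight = 5.
  m = 1111 → c = 111111101, weight = 8.
Tally weights:
  weight 0: 1 codewords.
  weight 1: 1 codewords.
  weight 3: 1 codewords.
  weight 4: 4 codewords.
  weight 5: 5 codewords.
  weight 6: 2 codewords.
  weight 7: 1 codewords.
  weight 8: 1 codewords.
Minimum distance d = smallest w > 0 with A_w > 0 = 1.
Sanity: Σ A_w = 16 = 2^4 = 16 ✓.


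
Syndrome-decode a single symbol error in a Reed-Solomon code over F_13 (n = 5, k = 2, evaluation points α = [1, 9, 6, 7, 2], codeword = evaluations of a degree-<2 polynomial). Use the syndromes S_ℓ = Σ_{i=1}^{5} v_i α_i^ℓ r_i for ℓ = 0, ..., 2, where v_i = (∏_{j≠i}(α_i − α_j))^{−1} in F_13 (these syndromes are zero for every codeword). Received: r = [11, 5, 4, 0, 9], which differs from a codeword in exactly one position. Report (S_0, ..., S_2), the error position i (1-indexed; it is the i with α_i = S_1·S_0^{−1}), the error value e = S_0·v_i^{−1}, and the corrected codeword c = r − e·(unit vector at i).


S = (5, 10, 7), error at position 5, error magnitude e = 2, c = [11, 5, 4, 0, 7].

Step 1: column multipliers v_i = (∏_{j≠i}(α_i − α_j))^{−1} mod 13.
  i = 1 (α = 1): (1−9)(1−6)(1−7)(1−2) = (−8)·(−5)·(−6)·(−1) = 240 ≡ 6, so v_1 = 6^{−1} = 11 (mod 13).
  i = 2 (α = 9): (9−1)(9−6)(9−7)(9−2) = 8·3·2·7 = 336 ≡ 11, so v_2 = 11^{−1} = 6 (mod 13).
  i = 3 (α = 6): (6−1)(6−9)(6−7)(6−2) = 5·(−3)·(−1)·4 = 60 ≡ 8, so v_3 = 8^{−1} = 5 (mod 13).
  i = 4 (α = 7): (7−1)(7−9)(7−6)(7−2) = 6·(−2)·1·5 = −60 ≡ 5, so v_4 = 5^{−1} = 8 (mod 13).
  i = 5 (α = 2): (2−1)(2−9)(2−6)(2−7) = 1·(−7)·(−4)·(−5) = −140 ≡ 3, so v_5 = 3^{−1} = 9 (mod 13).
  v = [11, 6, 5, 8, 9].
Step 2: syndromes of r = [11, 5, 4, 0, 9] (all sums mod 13).
  S_0 = Σ v_i r_i = 11·11 + 6·5 + 5·4 + 8·0 + 9·9 = 252 ≡ 5.
  S_1 = Σ v_i α_i r_i = 11·1·11 + 6·9·5 + 5·6·4 + 8·7·0 + 9·2·9 = 673 ≡ 10.
  α_i^2 mod 13 = [1, 3, 10, 10, 4].
  S_2 = Σ v_i α_i^2 r_i = 11·1·11 + 6·3·5 + 5·10·4 + 8·10·0 + 9·4·9 = 735 ≡ 7.
  S = (5, 10, 7) ≠ 0, so r is not a codeword (an error is present).
Step 3: locate the error. For a single error e at position i, S_ℓ = v_i·e·α_i^ℓ, so α_err = S_1/S_0.
  S_0^{−1} = 5^{−1} = 8 (mod 13), so α_err = 10·8 = 80 ≡ 2 = α_5. Error position i = 5.
  Consistency check: S_2/S_1 = 7·4 = 28 ≡ 2 = α_err ✓ (single-error assumption holds).
Step 4: error magnitude e = S_0/v_5 = S_0·∏_{j≠5}(α_5 − α_j) = 5·3 = 15 ≡ 2 (mod 13).
Step 5: correct position 5: c_5 = r_5 − e = 9 − 2 ≡ 7 (mod 13). Hence c = [11, 5, 4, 0, 7].
  Check: interpolating c through the α_i gives m(x) = 2 + 9·x (degree < 2) with m(α_i) = c_i for every i, so c is indeed a codeword.


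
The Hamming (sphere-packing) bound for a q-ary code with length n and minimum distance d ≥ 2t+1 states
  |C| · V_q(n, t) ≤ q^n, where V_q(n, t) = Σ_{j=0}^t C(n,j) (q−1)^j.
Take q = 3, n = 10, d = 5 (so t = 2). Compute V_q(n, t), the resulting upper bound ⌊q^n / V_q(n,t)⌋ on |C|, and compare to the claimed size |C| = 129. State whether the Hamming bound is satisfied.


V_q(n, t) = 201, q^n = 59049, Hamming bound = 293, |C| = 129 ≤ bound (satisfied).

Step 1: Compute V_q(n, t) = Σ_{j=0}^2 C(n, j) (q−1)^j.
  j = 0: C(10,0)·(2)^0 = 1·1 = 1.
  j = 1: C(10,1)·(2)^1 = 10·2 = 20.
  j = 2: C(10,2)·(2)^2 = 45·4 = 180.
  V_q(n, t) = 1 + 20 + 180 = 201.
Step 2: q^n = 3^10 = 59049.
Step 3: Hamming bound ⌊q^n / V_q(n,t)⌋ = ⌊59049/201⌋ = 293.
Step 4: Compare |C| = 129 to 293: satisfied.
The claimed |C| lies below the Hamming bound.


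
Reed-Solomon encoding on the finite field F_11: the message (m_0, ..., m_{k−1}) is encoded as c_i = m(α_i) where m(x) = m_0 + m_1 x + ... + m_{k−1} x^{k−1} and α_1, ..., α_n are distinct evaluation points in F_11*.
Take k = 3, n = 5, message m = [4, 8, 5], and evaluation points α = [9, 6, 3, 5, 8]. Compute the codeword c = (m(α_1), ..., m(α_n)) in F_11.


c = [8, 1, 7, 4, 3]

Message polynomial: m(x) = 4 + 8·x + 5·x^2 (mod 11).
For each evaluation point α_i, compute m(α_i) mod 11:
  α_1 = 9: Horner steps 5 → 9 → 8, so m(9) = 8.
  α_2 = 6: Horner steps 5 → 5 → 1, so m(6) = 1.
  α_3 = 3: Horner steps 5 → 1 → 7, so m(3) = 7.
  α_4 = 5: Horner steps 5 → 0 → 4, so m(5) = 4.
  α_5 = 8: Horner steps 5 → 4 → 3, so m(8) = 3.
Codeword c = [8, 1, 7, 4, 3] ∈ F_11^5.
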